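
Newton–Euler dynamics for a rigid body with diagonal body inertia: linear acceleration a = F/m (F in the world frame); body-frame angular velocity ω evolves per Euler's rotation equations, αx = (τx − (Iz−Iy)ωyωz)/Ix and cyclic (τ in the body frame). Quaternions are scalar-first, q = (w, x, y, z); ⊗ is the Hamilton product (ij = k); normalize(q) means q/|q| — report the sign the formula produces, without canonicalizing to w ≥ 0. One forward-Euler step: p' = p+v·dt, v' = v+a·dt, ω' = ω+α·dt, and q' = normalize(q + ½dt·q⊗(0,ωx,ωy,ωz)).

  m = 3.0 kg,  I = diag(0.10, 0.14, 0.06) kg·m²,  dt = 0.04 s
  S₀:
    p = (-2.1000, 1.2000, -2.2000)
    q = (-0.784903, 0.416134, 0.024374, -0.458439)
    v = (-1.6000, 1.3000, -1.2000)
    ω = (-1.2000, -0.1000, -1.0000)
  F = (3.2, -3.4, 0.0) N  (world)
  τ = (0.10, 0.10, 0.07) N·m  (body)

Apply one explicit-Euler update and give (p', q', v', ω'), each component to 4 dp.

linear accel F/m = (1.0667, -1.1333, 0.0000)
p' = p + v·dt = (-2.1640, 1.2520, -2.2480)
v' = v + a·dt = (-1.5573, 1.2547, -1.2000)
ω×(Iω) gyroscopic = (-0.0080, 0.0480, 0.0048)
(τ − ω×Iω)/I = (1.0800, 0.3714, 1.0867)
ω' = ω + α·dt = (-1.1568, -0.0851, -0.9565)
Hamilton product q⊗(0,ω) = (0.0433592, 0.8716657, 1.0447511, 0.7725384)
updated quaternion q' = (-0.7837, 0.4334, 0.0452, -0.4428)

p' = (-2.1640, 1.2520, -2.2480)
q' = (-0.7837, 0.4334, 0.0452, -0.4428)
v' = (-1.5573, 1.2547, -1.2000)
ω' = (-1.1568, -0.0851, -0.9565)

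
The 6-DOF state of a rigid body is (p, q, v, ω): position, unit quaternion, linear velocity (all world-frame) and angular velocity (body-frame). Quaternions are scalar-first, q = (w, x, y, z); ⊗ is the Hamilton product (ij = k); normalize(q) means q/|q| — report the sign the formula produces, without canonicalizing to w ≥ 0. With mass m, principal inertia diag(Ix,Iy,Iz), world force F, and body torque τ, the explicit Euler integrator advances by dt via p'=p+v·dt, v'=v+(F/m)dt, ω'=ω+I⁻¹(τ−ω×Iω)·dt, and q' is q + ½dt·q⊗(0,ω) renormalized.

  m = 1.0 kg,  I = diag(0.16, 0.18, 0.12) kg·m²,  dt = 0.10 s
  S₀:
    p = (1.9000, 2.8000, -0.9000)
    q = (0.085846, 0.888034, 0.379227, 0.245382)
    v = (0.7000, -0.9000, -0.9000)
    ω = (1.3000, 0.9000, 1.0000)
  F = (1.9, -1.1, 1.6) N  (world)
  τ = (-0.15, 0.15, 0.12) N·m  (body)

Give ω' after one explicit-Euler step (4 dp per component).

ω×(Iω) gyroscopic = (-0.0540, 0.0520, 0.0234)
α = I⁻¹(τ − ω×Iω) = (-0.6000, 0.5444, 0.8050)
ω' = ω + α·dt = (1.2400, 0.9544, 1.0805)

ω' = (1.2400, 0.9544, 1.0805)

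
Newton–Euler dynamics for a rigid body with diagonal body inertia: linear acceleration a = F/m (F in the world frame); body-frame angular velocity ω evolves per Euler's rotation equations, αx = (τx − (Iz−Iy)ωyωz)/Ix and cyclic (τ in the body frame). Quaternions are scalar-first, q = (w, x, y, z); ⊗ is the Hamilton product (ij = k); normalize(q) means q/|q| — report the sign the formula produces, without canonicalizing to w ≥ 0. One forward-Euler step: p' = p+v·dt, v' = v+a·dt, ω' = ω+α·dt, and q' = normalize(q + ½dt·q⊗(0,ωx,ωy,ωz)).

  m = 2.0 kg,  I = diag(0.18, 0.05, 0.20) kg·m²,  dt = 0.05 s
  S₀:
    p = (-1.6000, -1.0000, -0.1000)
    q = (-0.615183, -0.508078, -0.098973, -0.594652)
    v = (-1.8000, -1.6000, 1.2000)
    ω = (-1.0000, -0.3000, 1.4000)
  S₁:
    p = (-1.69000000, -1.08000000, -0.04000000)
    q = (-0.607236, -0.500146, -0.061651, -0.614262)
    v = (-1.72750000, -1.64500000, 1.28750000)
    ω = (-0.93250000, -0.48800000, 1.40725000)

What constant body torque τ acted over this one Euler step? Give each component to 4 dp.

rate change Δω = (0.06750000, -0.18800000, 0.00725000)
precession coupling = (-0.0630, 0.0280, -0.0390)
applied torque τ = (0.1800, -0.1600, -0.0100)

τ = (0.1800, -0.1600, -0.0100)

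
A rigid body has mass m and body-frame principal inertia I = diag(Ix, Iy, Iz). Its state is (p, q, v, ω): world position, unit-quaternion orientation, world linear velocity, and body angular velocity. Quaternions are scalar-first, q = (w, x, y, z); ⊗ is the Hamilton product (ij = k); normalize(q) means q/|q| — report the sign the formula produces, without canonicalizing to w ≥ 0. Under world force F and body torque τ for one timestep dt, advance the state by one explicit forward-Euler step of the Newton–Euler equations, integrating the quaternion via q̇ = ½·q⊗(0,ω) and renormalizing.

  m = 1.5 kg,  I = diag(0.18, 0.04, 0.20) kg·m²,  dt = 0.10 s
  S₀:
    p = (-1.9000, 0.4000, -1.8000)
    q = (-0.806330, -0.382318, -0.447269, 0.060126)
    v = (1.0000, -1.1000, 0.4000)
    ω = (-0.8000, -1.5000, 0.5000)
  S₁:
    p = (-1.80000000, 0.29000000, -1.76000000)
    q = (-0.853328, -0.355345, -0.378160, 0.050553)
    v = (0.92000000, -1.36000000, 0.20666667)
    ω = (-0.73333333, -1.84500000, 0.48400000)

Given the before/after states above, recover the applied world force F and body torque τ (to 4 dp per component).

F = (-1.2000, -3.9000, -2.9000)
τ = (0.0000, -0.1300, -0.2000)

Δv = v₁−v₀ = (-0.08000000, -0.26000000, -0.19333333)
F = m·Δv/dt = (-1.2000, -3.9000, -2.9000)
ω₁ − ω₀ = (0.06666667, -0.34500000, -0.01600000)
applied torque τ = (0.0000, -0.1300, -0.2000)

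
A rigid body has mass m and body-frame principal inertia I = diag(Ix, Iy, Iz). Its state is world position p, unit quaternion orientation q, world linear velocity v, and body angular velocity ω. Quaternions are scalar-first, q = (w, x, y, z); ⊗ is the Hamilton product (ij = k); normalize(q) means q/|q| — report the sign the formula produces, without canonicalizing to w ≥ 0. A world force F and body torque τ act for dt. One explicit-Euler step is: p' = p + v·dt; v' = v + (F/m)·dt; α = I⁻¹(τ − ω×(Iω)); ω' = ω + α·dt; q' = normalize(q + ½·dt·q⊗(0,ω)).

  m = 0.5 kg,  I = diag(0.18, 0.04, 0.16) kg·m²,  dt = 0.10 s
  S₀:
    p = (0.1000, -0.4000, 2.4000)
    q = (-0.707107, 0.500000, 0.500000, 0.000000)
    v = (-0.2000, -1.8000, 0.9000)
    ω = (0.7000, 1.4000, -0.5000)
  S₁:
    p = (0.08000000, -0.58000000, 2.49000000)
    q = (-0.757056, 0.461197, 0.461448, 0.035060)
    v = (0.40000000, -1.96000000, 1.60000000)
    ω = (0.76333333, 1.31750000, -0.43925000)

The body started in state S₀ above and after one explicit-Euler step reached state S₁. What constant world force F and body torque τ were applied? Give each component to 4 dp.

F = (3.0000, -0.8000, 3.5000)
τ = (0.0300, -0.0400, -0.0400)

Δv = v₁−v₀ = (0.60000000, -0.16000000, 0.70000000)
applied force F = (3.0000, -0.8000, 3.5000)
rate change Δω = (0.06333333, -0.08250000, 0.06075000)
applied torque τ = (0.0300, -0.0400, -0.0400)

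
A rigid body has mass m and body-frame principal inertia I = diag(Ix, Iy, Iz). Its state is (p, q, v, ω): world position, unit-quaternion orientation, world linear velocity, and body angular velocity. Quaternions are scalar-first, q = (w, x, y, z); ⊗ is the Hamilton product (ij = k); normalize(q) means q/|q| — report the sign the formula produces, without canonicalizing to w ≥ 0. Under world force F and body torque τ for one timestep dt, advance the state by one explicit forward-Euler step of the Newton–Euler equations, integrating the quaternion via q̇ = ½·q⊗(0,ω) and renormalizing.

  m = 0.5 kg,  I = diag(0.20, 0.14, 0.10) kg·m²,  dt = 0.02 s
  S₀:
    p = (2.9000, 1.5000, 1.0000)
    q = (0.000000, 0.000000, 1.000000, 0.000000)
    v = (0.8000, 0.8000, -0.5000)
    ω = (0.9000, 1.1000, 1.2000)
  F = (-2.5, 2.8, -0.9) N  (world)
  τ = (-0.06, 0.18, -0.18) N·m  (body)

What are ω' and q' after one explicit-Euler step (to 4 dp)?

precession coupling ω×(Iω) = (-0.0528, 0.1080, -0.0594)
α = I⁻¹(τ − ω×Iω) = (-0.0360, 0.5143, -1.2060)
ω + α·dt = (0.8993, 1.1103, 1.1759)
2q̇ = q⊗(0,ω) = (-1.1000000, 1.2000000, 0.0000000, -0.9000000)
updated quaternion q' = (-0.0110, 0.0120, 0.9998, -0.0090)

ω' = (0.8993, 1.1103, 1.1759)
q' = (-0.0110, 0.0120, 0.9998, -0.0090)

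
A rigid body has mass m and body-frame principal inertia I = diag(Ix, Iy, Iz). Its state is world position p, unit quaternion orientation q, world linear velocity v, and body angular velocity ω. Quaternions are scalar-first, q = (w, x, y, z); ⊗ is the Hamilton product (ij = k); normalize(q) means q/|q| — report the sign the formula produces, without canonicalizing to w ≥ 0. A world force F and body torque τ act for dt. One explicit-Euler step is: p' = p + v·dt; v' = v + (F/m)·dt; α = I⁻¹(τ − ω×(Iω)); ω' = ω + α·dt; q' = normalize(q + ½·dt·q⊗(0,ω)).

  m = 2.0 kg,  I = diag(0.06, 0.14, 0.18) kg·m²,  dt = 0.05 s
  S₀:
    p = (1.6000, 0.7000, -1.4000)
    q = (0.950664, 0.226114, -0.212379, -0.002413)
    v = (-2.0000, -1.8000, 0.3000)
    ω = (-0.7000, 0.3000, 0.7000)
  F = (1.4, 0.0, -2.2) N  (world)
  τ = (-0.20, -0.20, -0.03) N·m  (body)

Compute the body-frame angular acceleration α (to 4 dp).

ω×(Iω) gyroscopic = (0.0084, 0.0588, -0.0168)
(τ − ω×Iω)/I = (-3.4733, -1.8486, -0.0733)

α = (-3.4733, -1.8486, -0.0733)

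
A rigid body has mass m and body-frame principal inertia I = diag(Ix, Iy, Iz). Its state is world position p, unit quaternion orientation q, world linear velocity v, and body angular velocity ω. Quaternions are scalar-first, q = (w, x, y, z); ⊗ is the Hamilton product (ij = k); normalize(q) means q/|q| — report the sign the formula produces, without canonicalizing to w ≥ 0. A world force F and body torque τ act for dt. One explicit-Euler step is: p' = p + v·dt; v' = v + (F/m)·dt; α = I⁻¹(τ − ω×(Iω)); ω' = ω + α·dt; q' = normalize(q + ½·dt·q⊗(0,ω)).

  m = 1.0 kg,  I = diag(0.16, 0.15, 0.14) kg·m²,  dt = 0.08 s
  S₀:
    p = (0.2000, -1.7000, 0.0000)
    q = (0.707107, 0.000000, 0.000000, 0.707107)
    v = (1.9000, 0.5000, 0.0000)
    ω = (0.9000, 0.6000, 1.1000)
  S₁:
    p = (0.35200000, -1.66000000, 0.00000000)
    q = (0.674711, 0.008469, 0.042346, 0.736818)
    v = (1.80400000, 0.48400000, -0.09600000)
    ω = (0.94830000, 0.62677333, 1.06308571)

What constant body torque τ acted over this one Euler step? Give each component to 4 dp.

τ = (0.0900, 0.0700, -0.0700)

Δω = ω₁−ω₀ = (0.04830000, 0.02677333, -0.03691429)
ω₀×(Iω₀) = (-0.0066, 0.0198, -0.0054)
applied torque τ = (0.0900, 0.0700, -0.0700)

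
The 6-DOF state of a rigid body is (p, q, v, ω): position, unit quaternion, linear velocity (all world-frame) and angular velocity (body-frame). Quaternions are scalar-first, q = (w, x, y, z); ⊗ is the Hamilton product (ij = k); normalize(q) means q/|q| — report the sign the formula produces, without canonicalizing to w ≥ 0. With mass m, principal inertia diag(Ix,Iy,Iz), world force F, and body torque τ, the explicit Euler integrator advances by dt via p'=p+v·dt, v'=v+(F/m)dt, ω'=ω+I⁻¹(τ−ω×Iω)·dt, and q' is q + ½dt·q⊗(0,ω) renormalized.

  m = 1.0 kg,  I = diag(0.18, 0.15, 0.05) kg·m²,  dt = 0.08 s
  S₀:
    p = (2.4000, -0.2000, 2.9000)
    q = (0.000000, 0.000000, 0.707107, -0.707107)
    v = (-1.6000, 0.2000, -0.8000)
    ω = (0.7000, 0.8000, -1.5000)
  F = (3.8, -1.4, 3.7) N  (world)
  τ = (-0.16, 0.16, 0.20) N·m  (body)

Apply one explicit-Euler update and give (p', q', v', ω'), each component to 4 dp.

a = F/m = (3.8000, -1.4000, 3.7000)
p + v·dt = (2.2720, -0.1840, 2.8360)
v + (F/m)dt = (-1.2960, 0.0880, -0.5040)
angular accel α = (-1.5556, 1.9767, 4.3360)
ω + α·dt = (0.5756, 0.9581, -1.1531)
Hamilton product q⊗(0,ω) = (-1.6263461, -0.4949749, -0.4949749, -0.4949749)
q' = normalize(q + ½dt·q⊗(0,ω)) = (-0.0649, -0.0197, 0.6855, -0.7249)

p' = (2.2720, -0.1840, 2.8360)
q' = (-0.0649, -0.0197, 0.6855, -0.7249)
v' = (-1.2960, 0.0880, -0.5040)
ω' = (0.5756, 0.9581, -1.1531)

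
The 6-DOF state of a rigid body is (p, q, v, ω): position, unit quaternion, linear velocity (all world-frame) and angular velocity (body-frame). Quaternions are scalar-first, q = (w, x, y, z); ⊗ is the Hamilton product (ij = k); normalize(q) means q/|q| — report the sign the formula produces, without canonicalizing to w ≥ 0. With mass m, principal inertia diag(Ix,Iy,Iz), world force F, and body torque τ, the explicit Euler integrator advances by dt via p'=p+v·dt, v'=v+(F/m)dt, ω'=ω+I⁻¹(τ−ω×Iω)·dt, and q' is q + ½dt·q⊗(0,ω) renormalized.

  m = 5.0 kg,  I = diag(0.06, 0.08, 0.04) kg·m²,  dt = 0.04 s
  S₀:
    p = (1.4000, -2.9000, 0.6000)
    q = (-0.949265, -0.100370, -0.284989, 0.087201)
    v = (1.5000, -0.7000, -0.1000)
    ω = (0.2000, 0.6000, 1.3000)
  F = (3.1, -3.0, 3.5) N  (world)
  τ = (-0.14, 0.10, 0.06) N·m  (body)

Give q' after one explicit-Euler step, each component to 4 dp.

q' = (-0.9473, -0.1126, -0.2933, 0.0624)

q⊗(0,ω) = (0.0777061, -0.6126593, -0.4216378, -1.2372687)
q' = normalize(q + ½dt·q⊗(0,ω)) = (-0.9473, -0.1126, -0.2933, 0.0624)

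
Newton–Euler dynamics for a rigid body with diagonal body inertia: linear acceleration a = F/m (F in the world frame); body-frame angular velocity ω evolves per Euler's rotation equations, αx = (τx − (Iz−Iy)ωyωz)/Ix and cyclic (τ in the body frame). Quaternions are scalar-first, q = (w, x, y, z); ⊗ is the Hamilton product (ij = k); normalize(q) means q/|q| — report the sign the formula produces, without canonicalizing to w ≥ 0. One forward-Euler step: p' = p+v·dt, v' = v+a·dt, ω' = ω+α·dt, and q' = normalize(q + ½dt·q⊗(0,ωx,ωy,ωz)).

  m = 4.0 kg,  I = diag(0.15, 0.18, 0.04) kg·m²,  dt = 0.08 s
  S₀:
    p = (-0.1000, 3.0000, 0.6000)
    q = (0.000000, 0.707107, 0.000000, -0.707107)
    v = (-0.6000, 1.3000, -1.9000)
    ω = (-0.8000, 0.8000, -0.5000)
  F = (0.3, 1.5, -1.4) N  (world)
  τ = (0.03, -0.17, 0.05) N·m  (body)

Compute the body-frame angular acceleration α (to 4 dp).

α = (-0.1733, -1.1889, 1.7300)

precession coupling ω×(Iω) = (0.0560, 0.0440, -0.0192)
α = I⁻¹(τ − ω×Iω) = (-0.1733, -1.1889, 1.7300)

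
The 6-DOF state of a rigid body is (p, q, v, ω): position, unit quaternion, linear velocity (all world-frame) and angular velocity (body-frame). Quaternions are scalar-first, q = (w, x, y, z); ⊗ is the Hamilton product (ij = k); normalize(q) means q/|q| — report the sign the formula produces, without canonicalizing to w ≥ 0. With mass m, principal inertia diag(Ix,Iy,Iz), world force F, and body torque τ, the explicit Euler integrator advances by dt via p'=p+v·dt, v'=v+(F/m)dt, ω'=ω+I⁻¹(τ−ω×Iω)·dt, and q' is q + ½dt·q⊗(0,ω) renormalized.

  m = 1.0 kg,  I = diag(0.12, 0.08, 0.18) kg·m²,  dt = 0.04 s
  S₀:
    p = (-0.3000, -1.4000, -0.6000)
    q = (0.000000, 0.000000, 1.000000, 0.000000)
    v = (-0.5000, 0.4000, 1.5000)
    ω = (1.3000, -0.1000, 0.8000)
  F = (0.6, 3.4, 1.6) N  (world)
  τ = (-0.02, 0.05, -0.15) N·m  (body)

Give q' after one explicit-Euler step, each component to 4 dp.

q⊗(0,ω) = (0.1000000, 0.8000000, 0.0000000, -1.3000000)
q' = normalize(q + ½dt·q⊗(0,ω)) = (0.0020, 0.0160, 0.9995, -0.0260)

q' = (0.0020, 0.0160, 0.9995, -0.0260)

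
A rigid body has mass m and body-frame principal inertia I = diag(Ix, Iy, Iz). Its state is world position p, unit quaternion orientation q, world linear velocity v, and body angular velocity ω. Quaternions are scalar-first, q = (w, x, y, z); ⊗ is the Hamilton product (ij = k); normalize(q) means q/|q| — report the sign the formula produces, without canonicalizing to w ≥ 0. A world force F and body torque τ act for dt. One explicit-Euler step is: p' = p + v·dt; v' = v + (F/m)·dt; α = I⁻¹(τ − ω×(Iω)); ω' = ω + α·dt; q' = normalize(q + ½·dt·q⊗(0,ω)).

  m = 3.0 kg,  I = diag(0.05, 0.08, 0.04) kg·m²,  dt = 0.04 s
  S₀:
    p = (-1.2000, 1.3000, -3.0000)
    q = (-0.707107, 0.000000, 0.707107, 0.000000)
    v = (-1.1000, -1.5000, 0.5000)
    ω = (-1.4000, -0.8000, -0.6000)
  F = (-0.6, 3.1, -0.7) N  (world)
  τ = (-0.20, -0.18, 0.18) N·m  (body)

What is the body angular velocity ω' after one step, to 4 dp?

gyro term ω×Iω = (-0.0192, 0.0084, 0.0336)
(τ − ω×Iω)/I = (-3.6160, -2.3550, 3.6600)
ω' = ω + α·dt = (-1.5446, -0.8942, -0.4536)

ω' = (-1.5446, -0.8942, -0.4536)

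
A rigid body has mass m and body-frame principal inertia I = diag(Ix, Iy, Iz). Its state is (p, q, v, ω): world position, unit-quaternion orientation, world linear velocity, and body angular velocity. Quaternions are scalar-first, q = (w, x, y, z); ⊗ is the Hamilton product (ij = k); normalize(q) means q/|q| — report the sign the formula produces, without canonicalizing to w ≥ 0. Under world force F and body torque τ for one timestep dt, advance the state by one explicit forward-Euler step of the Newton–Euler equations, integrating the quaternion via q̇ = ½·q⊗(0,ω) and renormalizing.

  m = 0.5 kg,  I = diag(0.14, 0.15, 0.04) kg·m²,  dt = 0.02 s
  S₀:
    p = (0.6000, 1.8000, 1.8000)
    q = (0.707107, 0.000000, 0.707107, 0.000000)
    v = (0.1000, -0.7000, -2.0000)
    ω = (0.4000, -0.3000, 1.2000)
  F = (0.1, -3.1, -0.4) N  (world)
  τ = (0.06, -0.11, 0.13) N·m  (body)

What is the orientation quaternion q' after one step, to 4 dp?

q' = (0.7092, 0.0113, 0.7049, 0.0057)

q⊗(0,ω) = (0.2121321, 1.1313712, -0.2121321, 0.5656856)
q + ½dt·q⊗(0,ω), renormalized = (0.7092, 0.0113, 0.7049, 0.0057)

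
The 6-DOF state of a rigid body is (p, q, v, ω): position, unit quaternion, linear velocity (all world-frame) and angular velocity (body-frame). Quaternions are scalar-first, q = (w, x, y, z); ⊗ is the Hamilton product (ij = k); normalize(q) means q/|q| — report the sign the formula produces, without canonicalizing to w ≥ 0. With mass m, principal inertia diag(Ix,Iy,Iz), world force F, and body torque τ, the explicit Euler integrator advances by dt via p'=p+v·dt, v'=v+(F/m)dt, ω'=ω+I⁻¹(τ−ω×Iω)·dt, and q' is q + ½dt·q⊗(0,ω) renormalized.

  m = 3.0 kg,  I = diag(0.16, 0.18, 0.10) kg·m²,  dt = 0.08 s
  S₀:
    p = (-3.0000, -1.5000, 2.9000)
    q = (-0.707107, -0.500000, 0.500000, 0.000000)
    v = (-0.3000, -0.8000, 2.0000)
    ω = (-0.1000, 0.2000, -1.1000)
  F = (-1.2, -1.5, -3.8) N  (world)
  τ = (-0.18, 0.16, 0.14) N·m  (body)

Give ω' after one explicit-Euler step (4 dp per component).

gyro term ω×Iω = (0.0176, 0.0066, -0.0004)
angular accel α = (-1.2350, 0.8522, 1.4040)
new body rate ω' = (-0.1988, 0.2682, -0.9877)

ω' = (-0.1988, 0.2682, -0.9877)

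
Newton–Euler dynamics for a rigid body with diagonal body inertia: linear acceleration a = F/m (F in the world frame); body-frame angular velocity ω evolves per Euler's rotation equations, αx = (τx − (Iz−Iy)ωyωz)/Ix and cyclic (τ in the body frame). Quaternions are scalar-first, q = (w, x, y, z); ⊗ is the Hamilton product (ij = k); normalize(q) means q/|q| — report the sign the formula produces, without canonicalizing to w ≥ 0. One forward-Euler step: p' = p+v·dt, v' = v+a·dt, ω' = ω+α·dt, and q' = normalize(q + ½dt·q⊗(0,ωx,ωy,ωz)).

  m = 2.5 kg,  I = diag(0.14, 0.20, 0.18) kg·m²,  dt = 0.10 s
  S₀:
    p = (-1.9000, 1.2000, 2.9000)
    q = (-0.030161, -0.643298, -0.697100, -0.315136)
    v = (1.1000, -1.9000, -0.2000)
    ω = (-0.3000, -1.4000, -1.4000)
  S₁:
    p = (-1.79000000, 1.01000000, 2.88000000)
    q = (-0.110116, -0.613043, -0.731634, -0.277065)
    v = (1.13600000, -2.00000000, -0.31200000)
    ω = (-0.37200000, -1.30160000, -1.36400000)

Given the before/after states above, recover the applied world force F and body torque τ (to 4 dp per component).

Δv = v₁−v₀ = (0.03600000, -0.10000000, -0.11200000)
F = m·Δv/dt = (0.9000, -2.5000, -2.8000)
Δω = ω₁−ω₀ = (-0.07200000, 0.09840000, 0.03600000)
I·α + gyro = (-0.1400, 0.1800, 0.0900)

F = (0.9000, -2.5000, -2.8000)
τ = (-0.1400, 0.1800, 0.0900)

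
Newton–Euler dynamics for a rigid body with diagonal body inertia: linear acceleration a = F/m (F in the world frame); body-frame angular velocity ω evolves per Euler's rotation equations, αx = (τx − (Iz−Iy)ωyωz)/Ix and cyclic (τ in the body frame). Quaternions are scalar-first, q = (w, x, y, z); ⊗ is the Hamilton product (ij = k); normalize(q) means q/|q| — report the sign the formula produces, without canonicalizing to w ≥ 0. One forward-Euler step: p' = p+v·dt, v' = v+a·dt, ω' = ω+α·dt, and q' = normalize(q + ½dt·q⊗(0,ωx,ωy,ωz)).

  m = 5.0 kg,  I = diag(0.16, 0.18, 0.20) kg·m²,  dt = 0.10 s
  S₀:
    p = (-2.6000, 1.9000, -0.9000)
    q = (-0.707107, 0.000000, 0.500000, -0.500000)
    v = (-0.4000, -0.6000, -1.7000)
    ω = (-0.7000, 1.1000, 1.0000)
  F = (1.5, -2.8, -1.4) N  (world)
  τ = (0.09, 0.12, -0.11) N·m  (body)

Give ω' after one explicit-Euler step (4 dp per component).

precession coupling ω×(Iω) = (0.0220, 0.0280, -0.0154)
angular accel α = (0.4250, 0.5111, -0.4730)
ω' = ω + α·dt = (-0.6575, 1.1511, 0.9527)

ω' = (-0.6575, 1.1511, 0.9527)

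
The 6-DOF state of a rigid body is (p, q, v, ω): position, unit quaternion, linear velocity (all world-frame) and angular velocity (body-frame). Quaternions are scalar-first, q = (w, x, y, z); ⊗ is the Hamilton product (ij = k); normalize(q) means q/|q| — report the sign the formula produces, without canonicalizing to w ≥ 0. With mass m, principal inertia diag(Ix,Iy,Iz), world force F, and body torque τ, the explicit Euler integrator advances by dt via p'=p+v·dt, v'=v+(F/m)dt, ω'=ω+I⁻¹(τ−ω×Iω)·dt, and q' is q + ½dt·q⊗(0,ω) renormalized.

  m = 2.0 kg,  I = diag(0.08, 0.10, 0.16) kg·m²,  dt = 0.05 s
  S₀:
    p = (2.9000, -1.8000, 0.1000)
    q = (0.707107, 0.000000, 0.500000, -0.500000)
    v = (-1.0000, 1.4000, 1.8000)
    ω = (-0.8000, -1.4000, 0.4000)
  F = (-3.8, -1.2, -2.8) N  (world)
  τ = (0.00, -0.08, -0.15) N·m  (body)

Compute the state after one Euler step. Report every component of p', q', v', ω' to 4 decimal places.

a = (-1.9000, -0.6000, -1.4000)
new position p' = (2.8500, -1.7300, 0.1900)
v' = v + a·dt = (-1.0950, 1.3700, 1.7300)
angular accel α = (0.4200, -1.0560, -1.0775)
ω' = ω + α·dt = (-0.7790, -1.4528, 0.3461)
2q̇ = q⊗(0,ω) = (0.9000000, -1.0656856, -0.5899498, 0.6828428)
q' = normalize(q + ½dt·q⊗(0,ω)) = (0.7290, -0.0266, 0.4848, -0.4825)

p' = (2.8500, -1.7300, 0.1900)
q' = (0.7290, -0.0266, 0.4848, -0.4825)
v' = (-1.0950, 1.3700, 1.7300)
ω' = (-0.7790, -1.4528, 0.3461)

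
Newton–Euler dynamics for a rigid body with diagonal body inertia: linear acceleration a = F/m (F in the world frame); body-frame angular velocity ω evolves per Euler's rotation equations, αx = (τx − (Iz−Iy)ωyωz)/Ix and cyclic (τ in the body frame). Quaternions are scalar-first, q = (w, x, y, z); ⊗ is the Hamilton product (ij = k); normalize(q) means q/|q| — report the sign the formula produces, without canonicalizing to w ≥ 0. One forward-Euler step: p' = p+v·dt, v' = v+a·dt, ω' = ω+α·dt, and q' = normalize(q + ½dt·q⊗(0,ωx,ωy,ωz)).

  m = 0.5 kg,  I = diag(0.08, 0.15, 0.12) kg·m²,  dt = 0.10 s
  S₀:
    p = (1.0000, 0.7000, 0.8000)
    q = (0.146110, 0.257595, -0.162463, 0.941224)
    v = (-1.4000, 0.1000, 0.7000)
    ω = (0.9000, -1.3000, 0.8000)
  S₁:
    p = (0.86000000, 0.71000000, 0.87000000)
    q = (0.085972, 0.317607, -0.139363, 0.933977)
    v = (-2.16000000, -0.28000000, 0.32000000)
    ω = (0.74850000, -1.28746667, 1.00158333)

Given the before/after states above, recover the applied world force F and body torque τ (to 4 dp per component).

velocity change Δv = (-0.76000000, -0.38000000, -0.38000000)
F = m·Δv/dt = (-3.8000, -1.9000, -1.9000)
ω₁ − ω₀ = (-0.15150000, 0.01253333, 0.20158333)
gyro term ω₀×Iω₀ = (0.0312, -0.0288, -0.0819)
applied torque τ = (-0.0900, -0.0100, 0.1600)

F = (-3.8000, -1.9000, -1.9000)
τ = (-0.0900, -0.0100, 0.1600)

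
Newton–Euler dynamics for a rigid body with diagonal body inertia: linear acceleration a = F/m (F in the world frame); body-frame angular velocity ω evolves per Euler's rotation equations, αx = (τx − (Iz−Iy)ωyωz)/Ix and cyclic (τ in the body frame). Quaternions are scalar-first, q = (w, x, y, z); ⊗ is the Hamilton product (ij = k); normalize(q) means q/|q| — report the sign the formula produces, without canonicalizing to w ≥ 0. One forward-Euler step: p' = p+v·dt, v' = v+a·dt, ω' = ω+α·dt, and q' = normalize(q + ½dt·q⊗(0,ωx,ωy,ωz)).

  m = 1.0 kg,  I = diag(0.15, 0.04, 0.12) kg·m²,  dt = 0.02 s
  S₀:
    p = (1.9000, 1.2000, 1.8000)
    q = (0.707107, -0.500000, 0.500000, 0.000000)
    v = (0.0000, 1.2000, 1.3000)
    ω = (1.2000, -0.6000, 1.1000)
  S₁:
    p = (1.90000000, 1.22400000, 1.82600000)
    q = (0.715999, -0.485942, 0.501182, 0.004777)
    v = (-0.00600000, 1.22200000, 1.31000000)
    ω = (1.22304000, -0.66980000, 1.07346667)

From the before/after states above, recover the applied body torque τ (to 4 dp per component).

τ = (0.1200, -0.1000, -0.0800)

ω₁ − ω₀ = (0.02304000, -0.06980000, -0.02653333)
applied torque τ = (0.1200, -0.1000, -0.0800)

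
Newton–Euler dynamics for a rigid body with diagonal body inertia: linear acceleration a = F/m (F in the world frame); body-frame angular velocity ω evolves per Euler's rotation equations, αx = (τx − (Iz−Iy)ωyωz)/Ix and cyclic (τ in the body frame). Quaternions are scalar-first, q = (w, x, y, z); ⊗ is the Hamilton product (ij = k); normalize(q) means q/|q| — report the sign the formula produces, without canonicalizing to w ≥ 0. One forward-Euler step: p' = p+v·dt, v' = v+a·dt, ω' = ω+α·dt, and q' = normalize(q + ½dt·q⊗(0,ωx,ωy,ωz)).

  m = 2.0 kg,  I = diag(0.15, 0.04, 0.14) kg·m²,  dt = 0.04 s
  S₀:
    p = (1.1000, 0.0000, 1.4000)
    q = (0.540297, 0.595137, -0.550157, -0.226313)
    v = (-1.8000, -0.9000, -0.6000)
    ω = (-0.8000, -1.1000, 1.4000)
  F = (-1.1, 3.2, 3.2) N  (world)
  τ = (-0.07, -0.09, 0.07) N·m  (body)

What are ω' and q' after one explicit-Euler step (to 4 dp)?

gyro term ω×Iω = (-0.1540, -0.0112, -0.0968)
(τ − ω×Iω)/I = (0.5600, -1.9700, 1.1914)
new body rate ω' = (-0.7776, -1.1788, 1.4477)
q⊗(0,ω) = (0.1877751, -1.4514017, -1.2464681, -0.3383605)
updated quaternion q' = (0.5436, 0.5657, -0.5746, -0.2329)

ω' = (-0.7776, -1.1788, 1.4477)
q' = (0.5436, 0.5657, -0.5746, -0.2329)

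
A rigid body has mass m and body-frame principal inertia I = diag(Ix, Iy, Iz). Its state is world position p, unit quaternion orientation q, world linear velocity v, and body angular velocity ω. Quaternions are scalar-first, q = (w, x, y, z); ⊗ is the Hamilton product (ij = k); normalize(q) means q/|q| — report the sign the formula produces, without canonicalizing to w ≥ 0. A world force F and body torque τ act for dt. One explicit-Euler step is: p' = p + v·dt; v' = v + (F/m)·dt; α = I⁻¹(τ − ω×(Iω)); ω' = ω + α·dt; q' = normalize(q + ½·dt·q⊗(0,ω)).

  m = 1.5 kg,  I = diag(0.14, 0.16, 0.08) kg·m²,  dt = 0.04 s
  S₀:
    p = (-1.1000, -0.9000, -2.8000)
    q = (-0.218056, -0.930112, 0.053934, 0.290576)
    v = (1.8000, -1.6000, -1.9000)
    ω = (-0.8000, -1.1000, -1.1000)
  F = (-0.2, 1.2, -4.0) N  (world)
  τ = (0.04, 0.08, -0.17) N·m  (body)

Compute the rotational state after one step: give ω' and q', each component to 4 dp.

ω×(Iω) gyroscopic = (-0.0968, 0.0528, 0.0176)
(τ − ω×Iω)/I = (0.9771, 0.1700, -2.3450)
ω' = ω + α·dt = (-0.7609, -1.0932, -1.1938)
2q̇ = q⊗(0,ω) = (-0.3651286, 0.4347510, -1.0157224, 1.3061320)
q + ½dt·q⊗(0,ω), renormalized = (-0.2252, -0.9209, 0.0336, 0.3165)

ω' = (-0.7609, -1.0932, -1.1938)
q' = (-0.2252, -0.9209, 0.0336, 0.3165)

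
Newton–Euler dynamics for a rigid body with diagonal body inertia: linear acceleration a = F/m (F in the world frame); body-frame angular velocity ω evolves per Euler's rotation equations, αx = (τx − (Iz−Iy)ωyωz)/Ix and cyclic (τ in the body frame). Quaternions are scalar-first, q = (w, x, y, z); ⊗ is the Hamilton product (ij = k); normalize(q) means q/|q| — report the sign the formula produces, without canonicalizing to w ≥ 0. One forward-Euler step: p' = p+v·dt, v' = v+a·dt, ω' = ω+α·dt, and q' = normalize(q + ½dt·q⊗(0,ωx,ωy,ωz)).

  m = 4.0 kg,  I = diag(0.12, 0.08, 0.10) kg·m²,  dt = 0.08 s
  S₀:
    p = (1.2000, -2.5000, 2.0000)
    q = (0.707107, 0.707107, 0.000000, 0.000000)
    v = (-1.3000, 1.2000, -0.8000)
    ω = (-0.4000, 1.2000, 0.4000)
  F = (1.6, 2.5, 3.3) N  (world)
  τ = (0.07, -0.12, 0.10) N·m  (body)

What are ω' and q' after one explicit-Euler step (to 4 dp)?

ω' = (-0.3597, 1.0832, 0.4646)
q' = (0.7174, 0.6948, 0.0226, 0.0452)

(τ − ω×Iω)/I = (0.5033, -1.4600, 0.8080)
ω' = ω + α·dt = (-0.3597, 1.0832, 0.4646)
2q̇ = q⊗(0,ω) = (0.2828428, -0.2828428, 0.5656856, 1.1313712)
q' = normalize(q + ½dt·q⊗(0,ω)) = (0.7174, 0.6948, 0.0226, 0.0452)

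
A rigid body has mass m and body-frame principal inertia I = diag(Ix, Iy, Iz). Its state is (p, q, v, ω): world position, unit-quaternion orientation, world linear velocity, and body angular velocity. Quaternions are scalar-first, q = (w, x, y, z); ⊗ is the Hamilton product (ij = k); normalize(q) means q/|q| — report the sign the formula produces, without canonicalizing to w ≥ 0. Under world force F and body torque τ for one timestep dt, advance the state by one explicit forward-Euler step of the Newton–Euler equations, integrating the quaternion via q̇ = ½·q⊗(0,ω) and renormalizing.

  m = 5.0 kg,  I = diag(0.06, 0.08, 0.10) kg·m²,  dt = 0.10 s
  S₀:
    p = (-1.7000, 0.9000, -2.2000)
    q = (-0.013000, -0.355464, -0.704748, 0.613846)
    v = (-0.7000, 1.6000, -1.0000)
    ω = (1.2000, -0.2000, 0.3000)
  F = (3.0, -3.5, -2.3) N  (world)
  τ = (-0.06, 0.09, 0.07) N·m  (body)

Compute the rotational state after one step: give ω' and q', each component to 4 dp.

precession coupling ω×(Iω) = (-0.0012, -0.0144, -0.0048)
angular accel α = (-0.9800, 1.3050, 0.7480)
ω' = ω + α·dt = (1.1020, -0.0695, 0.3748)
2q̇ = q⊗(0,ω) = (0.1014534, -0.1042552, 0.8458544, 0.9128904)
updated quaternion q' = (-0.0079, -0.3600, -0.6612, 0.6582)

ω' = (1.1020, -0.0695, 0.3748)
q' = (-0.0079, -0.3600, -0.6612, 0.6582)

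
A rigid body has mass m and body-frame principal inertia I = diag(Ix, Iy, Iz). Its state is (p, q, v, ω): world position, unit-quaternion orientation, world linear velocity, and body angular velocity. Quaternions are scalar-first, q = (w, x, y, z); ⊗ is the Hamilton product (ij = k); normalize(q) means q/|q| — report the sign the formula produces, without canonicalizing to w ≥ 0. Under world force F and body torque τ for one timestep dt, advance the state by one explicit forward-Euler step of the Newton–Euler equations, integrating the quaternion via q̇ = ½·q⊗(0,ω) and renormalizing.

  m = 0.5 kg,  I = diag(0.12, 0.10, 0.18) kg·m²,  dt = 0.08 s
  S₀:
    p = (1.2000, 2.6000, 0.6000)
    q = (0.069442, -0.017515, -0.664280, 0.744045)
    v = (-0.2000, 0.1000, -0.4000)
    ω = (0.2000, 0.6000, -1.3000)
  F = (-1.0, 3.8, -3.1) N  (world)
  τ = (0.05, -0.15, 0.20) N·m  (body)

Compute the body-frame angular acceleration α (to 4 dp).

precession coupling ω×(Iω) = (-0.0624, 0.0156, -0.0024)
α = I⁻¹(τ − ω×Iω) = (0.9367, -1.6560, 1.1244)

α = (0.9367, -1.6560, 1.1244)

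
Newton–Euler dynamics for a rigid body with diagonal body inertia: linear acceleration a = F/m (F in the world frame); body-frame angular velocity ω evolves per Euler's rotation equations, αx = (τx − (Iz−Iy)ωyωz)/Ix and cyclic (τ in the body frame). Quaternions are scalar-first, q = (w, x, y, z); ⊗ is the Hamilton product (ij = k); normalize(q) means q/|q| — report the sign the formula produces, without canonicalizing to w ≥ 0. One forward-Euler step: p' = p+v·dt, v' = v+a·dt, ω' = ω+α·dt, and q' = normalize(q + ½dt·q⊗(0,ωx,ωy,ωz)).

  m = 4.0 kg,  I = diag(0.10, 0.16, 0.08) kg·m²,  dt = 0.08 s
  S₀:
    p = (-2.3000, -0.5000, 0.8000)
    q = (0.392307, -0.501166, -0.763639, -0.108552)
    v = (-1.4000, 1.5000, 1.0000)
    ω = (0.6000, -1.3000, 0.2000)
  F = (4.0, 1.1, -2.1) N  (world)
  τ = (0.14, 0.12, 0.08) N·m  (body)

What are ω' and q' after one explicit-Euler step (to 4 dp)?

α = I⁻¹(τ − ω×Iω) = (1.1920, 0.7350, 1.5850)
ω' = ω + α·dt = (0.6954, -1.2412, 0.3268)
q⊗(0,ω) = (-0.6703207, -0.0584612, -0.4748971, 1.1881606)
q' = normalize(q + ½dt·q⊗(0,ω)) = (0.3649, -0.5027, -0.7813, -0.0609)

ω' = (0.6954, -1.2412, 0.3268)
q' = (0.3649, -0.5027, -0.7813, -0.0609)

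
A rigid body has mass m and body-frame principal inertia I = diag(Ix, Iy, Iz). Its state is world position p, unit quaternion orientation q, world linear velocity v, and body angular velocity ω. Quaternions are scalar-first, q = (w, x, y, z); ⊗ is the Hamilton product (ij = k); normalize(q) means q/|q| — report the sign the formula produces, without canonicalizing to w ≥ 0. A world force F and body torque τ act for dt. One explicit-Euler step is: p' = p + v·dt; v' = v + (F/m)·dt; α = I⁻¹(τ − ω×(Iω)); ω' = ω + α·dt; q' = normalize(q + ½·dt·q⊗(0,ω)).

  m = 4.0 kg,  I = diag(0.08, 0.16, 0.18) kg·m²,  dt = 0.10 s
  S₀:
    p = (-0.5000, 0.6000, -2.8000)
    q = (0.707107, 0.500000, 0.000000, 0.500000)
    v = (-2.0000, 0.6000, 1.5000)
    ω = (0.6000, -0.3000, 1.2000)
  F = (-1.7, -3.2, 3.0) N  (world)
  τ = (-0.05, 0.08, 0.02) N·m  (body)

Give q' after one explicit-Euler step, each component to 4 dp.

Hamilton product q⊗(0,ω) = (-0.9000000, 0.5742642, -0.5121321, 0.6985284)
q' = normalize(q + ½dt·q⊗(0,ω)) = (0.6605, 0.5275, -0.0255, 0.5337)

q' = (0.6605, 0.5275, -0.0255, 0.5337)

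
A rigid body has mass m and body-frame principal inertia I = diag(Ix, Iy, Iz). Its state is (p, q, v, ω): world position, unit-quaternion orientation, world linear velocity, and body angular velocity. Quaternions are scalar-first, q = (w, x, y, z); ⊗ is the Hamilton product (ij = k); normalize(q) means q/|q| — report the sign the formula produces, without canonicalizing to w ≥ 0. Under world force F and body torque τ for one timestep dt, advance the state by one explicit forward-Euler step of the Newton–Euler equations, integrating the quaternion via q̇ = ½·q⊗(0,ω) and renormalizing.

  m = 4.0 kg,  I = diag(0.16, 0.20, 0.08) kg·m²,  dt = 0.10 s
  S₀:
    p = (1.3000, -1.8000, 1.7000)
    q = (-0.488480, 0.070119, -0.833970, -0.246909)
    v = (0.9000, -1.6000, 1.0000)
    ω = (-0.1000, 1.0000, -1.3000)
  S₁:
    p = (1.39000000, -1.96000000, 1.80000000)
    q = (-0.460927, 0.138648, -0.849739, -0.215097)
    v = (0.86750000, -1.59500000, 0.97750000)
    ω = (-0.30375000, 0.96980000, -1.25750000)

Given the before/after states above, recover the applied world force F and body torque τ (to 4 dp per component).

F = (-1.3000, 0.2000, -0.9000)
τ = (-0.1700, -0.0500, 0.0300)

Δω = ω₁−ω₀ = (-0.20375000, -0.03020000, 0.04250000)
τ = I·(Δω/dt) + ω₀×(Iω₀) = (-0.1700, -0.0500, 0.0300)
velocity change Δv = (-0.03250000, 0.00500000, -0.02250000)
F = m·Δv/dt = (-1.3000, 0.2000, -0.9000)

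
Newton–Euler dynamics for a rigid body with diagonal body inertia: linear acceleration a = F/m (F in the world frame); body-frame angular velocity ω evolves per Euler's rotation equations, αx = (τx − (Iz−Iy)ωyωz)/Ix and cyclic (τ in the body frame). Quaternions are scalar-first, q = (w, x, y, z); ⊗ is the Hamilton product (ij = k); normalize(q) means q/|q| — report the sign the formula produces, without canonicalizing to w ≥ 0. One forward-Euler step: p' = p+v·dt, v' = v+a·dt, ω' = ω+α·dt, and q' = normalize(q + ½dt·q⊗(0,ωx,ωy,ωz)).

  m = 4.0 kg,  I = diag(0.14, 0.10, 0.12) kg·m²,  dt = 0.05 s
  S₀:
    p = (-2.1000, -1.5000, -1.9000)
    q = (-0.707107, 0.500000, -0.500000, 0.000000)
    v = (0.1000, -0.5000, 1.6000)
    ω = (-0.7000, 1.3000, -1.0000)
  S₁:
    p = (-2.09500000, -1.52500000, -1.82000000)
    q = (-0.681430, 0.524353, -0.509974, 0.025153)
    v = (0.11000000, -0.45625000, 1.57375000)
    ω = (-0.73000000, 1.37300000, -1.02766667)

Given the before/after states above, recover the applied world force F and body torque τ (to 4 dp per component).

F = (0.8000, 3.5000, -2.1000)
τ = (-0.1100, 0.1600, -0.0300)

Δω = ω₁−ω₀ = (-0.03000000, 0.07300000, -0.02766667)
ω₀×(Iω₀) = (-0.0260, 0.0140, 0.0364)
applied torque τ = (-0.1100, 0.1600, -0.0300)
v₁ − v₀ = (0.01000000, 0.04375000, -0.02625000)
applied force F = (0.8000, 3.5000, -2.1000)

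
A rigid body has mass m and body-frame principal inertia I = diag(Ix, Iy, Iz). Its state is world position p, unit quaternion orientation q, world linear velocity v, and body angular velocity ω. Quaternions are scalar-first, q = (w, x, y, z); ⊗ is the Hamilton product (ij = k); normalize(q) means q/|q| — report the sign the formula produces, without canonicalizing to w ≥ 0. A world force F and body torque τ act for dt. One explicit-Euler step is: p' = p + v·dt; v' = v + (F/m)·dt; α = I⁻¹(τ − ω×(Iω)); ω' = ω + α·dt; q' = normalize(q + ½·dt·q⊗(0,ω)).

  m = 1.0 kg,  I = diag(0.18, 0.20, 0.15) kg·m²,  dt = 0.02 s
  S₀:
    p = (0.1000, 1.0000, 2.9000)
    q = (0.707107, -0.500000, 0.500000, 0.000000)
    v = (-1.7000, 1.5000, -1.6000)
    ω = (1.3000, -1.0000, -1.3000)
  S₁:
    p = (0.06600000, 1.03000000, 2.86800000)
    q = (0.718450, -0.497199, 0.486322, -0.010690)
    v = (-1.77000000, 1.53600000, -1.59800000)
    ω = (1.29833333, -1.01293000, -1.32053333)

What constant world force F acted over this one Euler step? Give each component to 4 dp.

F = (-3.5000, 1.8000, 0.1000)

v₁ − v₀ = (-0.07000000, 0.03600000, 0.00200000)
m·(v₁−v₀)/dt = (-3.5000, 1.8000, 0.1000)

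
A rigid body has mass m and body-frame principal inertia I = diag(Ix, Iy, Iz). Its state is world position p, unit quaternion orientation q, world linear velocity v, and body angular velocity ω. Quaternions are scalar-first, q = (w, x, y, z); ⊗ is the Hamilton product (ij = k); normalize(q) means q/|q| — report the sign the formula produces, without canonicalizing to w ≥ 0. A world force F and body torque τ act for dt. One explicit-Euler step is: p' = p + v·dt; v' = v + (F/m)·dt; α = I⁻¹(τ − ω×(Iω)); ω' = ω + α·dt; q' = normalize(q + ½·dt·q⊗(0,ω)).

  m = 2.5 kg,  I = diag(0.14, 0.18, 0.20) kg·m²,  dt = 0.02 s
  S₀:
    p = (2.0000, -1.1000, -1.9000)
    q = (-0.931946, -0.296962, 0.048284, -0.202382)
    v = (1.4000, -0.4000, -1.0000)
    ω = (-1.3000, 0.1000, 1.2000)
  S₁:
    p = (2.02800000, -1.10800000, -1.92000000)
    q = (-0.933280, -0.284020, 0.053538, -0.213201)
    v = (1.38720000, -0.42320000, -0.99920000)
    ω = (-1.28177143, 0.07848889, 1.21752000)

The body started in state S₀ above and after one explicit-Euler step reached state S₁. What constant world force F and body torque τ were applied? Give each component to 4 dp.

F = (-1.6000, -2.9000, 0.1000)
τ = (0.1300, -0.1000, 0.1700)

rate change Δω = (0.01822857, -0.02151111, 0.01752000)
applied torque τ = (0.1300, -0.1000, 0.1700)
v₁ − v₀ = (-0.01280000, -0.02320000, 0.00080000)
F = m·Δv/dt = (-1.6000, -2.9000, 0.1000)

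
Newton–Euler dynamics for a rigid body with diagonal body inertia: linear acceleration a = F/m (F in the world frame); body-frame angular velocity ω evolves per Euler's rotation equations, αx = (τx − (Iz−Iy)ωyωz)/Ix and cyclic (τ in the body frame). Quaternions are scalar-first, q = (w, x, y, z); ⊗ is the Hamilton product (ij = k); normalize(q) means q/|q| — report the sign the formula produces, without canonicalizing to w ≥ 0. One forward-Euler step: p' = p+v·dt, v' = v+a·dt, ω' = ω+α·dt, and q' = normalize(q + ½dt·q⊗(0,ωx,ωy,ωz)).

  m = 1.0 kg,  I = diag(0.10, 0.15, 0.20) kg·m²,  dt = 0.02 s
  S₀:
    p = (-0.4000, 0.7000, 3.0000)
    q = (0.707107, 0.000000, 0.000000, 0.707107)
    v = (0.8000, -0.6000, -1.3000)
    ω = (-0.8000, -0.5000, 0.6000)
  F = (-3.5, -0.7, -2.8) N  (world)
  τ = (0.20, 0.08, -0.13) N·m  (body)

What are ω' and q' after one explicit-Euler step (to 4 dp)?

ω×(Iω) gyroscopic = (-0.0150, 0.0480, 0.0200)
(τ − ω×Iω)/I = (2.1500, 0.2133, -0.7500)
ω + α·dt = (-0.7570, -0.4957, 0.5850)
Hamilton product q⊗(0,ω) = (-0.4242642, -0.2121321, -0.9192391, 0.4242642)
q + ½dt·q⊗(0,ω), renormalized = (0.7028, -0.0021, -0.0092, 0.7113)

ω' = (-0.7570, -0.4957, 0.5850)
q' = (0.7028, -0.0021, -0.0092, 0.7113)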